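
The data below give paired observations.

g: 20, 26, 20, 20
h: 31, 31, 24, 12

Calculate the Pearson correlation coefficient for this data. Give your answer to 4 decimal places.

0.4835

n = 4, Σg = 86, Σh = 98, Σg² = 1876, Σh² = 2642, Σgh = 2146
nΣgh − ΣgΣh = 8584 − 8428 = 156
nΣg² − (Σg)² = 7504 − 7396 = 108; nΣh² − (Σh)² = 10568 − 9604 = 964
r = 156 / √(108 × 964) = 156 / 322.6639 ≈ 0.4835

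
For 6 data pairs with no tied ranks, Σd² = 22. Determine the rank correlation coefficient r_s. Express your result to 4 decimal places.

ρ = 1 − 6Σd² / [n(n²−1)] = 1 − 6×22 / (6×35)
  = 1 − 132/210 = 1 − 0.62857 ≈ 0.3714

0.3714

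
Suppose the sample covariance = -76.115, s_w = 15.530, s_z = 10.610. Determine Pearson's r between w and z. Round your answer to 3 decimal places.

r = Cov(w,z) / (s_w · s_z) = -76.115 / (15.530 × 10.610)
  = -76.115 / 164.7733 ≈ -0.462

-0.462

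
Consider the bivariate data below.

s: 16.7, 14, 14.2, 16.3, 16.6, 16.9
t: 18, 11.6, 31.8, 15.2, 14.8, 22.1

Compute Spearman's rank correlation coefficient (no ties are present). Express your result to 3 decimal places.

Rank s: 5, 1, 2, 3, 4, 6
Rank t: 4, 1, 6, 3, 2, 5
d = rank(s) − rank(t): 1, 0, -4, 0, 2, 1; Σd² = 22
ρ = 1 − 6Σd² / [n(n²−1)] = 1 − 6×22 / (6×35) = 1 − 132/210 ≈ 0.371

0.371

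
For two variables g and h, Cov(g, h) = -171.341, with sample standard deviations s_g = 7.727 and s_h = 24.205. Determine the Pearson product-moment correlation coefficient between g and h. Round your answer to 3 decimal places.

r = Cov(g,h) / (s_g · s_h) = -171.341 / (7.727 × 24.205)
  = -171.341 / 187.0320 ≈ -0.916

-0.916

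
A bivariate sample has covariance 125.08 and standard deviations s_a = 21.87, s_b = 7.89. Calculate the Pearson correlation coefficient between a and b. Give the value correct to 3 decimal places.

0.725

r = Cov(a,b) / (s_a · s_b) = 125.08 / (21.87 × 7.89)
  = 125.08 / 172.5543 ≈ 0.725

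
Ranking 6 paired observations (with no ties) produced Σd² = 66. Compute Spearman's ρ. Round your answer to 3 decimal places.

ρ = 1 − 6Σd² / [n(n²−1)] = 1 − 6×66 / (6×35)
  = 1 − 396/210 = 1 − 1.8857 ≈ -0.886

-0.886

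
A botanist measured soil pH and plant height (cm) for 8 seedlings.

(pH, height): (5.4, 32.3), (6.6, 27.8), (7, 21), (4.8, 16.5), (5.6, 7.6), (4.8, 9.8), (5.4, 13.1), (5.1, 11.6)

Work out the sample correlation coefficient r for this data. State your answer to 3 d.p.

n = 8, Σx = 44.7, Σy = 139.7, Σx² = 254.33, Σy² = 2989.35, Σxy = 803.6
nΣxy − ΣxΣy = 6428.8 − 6244.59 = 184.21
nΣx² − (Σx)² = 2034.64 − 1998.09 = 36.55; nΣy² − (Σy)² = 23914.8 − 19516.09 = 4398.71
r = 184.21 / √(36.55 × 4398.71) = 184.21 / 400.9649 ≈ 0.459

0.459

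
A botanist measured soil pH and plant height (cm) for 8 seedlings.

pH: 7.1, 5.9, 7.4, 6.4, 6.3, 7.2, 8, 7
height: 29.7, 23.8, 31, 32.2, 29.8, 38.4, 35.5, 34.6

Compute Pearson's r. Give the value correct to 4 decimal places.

0.6885

n = 8, Σx = 55.3, Σy = 255, Σx² = 385.47, Σy² = 8266.38, Σxy = 1777.19
nΣxy − ΣxΣy = 14217.52 − 14101.5 = 116.02
nΣx² − (Σx)² = 3083.76 − 3058.09 = 25.67; nΣy² − (Σy)² = 66131.04 − 65025 = 1106.04
r = 116.02 / √(25.67 × 1106.04) = 116.02 / 168.4994 ≈ 0.6885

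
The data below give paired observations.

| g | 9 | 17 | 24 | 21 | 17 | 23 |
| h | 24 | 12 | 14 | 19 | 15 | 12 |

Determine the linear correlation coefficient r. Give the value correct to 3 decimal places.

n = 6, Σg = 111, Σh = 96, Σg² = 2205, Σh² = 1646, Σgh = 1686
nΣgh − ΣgΣh = 10116 − 10656 = -540
nΣg² − (Σg)² = 13230 − 12321 = 909; nΣh² − (Σh)² = 9876 − 9216 = 660
r = -540 / √(909 × 660) = -540 / 774.5579 ≈ -0.697

-0.697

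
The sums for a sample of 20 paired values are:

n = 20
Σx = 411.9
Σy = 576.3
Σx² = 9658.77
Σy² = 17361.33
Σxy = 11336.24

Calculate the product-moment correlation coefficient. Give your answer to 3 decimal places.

-0.565

r = (nΣxy − ΣxΣy) / √[(nΣx² − (Σx)²)(nΣy² − (Σy)²)]
Numerator: 20×11336.24 − 411.9×576.3 = -10653.17
Denominator: √[(193175.4 − 169661.61)(347226.6 − 332121.69)] = √[23513.79 × 15104.91] = 18846.0522
r = -10653.17 / 18846.0522 ≈ -0.565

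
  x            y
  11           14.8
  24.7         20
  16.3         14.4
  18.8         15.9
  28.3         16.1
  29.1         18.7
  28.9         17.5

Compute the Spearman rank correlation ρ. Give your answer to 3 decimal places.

Rank x: 1, 4, 2, 3, 5, 7, 6
Rank y: 2, 7, 1, 3, 4, 6, 5
d = rank(x) − rank(y): -1, -3, 1, 0, 1, 1, 1; Σd² = 14
ρ = 1 − 6Σd² / [n(n²−1)] = 1 − 6×14 / (7×48) = 1 − 84/336 ≈ 0.750

0.750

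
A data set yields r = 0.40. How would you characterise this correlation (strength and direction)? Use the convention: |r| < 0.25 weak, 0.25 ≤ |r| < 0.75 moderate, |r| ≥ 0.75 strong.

r = 0.40 > 0 so the relationship is positive.
|r| = 0.40, which falls in the moderate range.

moderate positive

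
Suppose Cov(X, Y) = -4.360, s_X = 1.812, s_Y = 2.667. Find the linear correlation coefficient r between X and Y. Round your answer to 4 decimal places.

-0.9022

r = Cov(X,Y) / (s_X · s_Y) = -4.360 / (1.812 × 2.667)
  = -4.360 / 4.8326 ≈ -0.9022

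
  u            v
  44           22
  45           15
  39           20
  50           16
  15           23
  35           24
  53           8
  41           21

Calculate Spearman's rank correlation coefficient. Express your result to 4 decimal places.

Rank u: 5, 6, 3, 7, 1, 2, 8, 4
Rank v: 6, 2, 4, 3, 7, 8, 1, 5
d = rank(u) − rank(v): -1, 4, -1, 4, -6, -6, 7, -1; Σd² = 156
ρ = 1 − 6Σd² / [n(n²−1)] = 1 − 6×156 / (8×63) = 1 − 936/504 ≈ -0.8571

-0.8571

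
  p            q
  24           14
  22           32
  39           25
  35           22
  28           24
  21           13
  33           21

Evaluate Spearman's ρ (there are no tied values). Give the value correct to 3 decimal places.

Rank p: 3, 2, 7, 6, 4, 1, 5
Rank q: 2, 7, 6, 4, 5, 1, 3
d = rank(p) − rank(q): 1, -5, 1, 2, -1, 0, 2; Σd² = 36
ρ = 1 − 6Σd² / [n(n²−1)] = 1 − 6×36 / (7×48) = 1 − 216/336 ≈ 0.357

0.357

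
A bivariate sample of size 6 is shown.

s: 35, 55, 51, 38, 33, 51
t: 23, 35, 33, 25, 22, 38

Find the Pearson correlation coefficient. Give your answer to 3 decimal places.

n = 6, Σs = 263, Σt = 176, Σs² = 11985, Σt² = 5396, Σst = 8027
nΣst − ΣsΣt = 48162 − 46288 = 1874
nΣs² − (Σs)² = 71910 − 69169 = 2741; nΣt² − (Σt)² = 32376 − 30976 = 1400
r = 1874 / √(2741 × 1400) = 1874 / 1958.9283 ≈ 0.957

0.957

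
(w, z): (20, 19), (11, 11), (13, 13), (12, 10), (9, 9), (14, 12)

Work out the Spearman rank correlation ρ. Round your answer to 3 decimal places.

Rank w: 6, 2, 4, 3, 1, 5
Rank z: 6, 3, 5, 2, 1, 4
d = rank(w) − rank(z): 0, -1, -1, 1, 0, 1; Σd² = 4
ρ = 1 − 6Σd² / [n(n²−1)] = 1 − 6×4 / (6×35) = 1 − 24/210 ≈ 0.886

0.886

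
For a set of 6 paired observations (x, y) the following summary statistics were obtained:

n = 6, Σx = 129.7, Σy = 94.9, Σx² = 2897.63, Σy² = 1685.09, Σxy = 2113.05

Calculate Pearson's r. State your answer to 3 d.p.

0.469

r = (nΣxy − ΣxΣy) / √[(nΣx² − (Σx)²)(nΣy² − (Σy)²)]
Numerator: 6×2113.05 − 129.7×94.9 = 369.77
Denominator: √[(17385.78 − 16822.09)(10110.54 − 9006.01)] = √[563.69 × 1104.53] = 789.0580
r = 369.77 / 789.0580 ≈ 0.469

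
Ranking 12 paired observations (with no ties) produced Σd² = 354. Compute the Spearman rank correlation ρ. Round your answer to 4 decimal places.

ρ = 1 − 6Σd² / [n(n²−1)] = 1 − 6×354 / (12×143)
  = 1 − 2124/1716 = 1 − 1.23776 ≈ -0.2378

-0.2378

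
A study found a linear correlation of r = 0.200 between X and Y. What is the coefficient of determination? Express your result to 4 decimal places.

0.0400

r² = (0.200)² = 0.0400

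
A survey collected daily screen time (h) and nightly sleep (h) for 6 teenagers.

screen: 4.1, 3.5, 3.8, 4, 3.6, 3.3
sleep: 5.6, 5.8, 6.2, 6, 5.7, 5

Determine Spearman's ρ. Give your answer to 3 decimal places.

Rank screen: 6, 2, 4, 5, 3, 1
Rank sleep: 2, 4, 6, 5, 3, 1
d = rank(screen) − rank(sleep): 4, -2, -2, 0, 0, 0; Σd² = 24
ρ = 1 − 6Σd² / [n(n²−1)] = 1 − 6×24 / (6×35) = 1 − 144/210 ≈ 0.314

0.314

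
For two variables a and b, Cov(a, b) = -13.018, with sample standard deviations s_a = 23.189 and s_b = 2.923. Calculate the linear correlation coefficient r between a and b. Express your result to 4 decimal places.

r = Cov(a,b) / (s_a · s_b) = -13.018 / (23.189 × 2.923)
  = -13.018 / 67.7814 ≈ -0.1921

-0.1921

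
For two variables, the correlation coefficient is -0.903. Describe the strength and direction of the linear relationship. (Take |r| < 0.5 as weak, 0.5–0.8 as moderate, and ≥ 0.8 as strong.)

r = -0.903 < 0 so the relationship is negative.
|r| = 0.903, which falls in the strong range.

strong negative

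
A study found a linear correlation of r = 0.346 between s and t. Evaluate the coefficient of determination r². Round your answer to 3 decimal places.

0.120

r² = (0.346)² = 0.120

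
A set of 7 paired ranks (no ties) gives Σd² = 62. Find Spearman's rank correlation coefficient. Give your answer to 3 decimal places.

-0.107

ρ = 1 − 6Σd² / [n(n²−1)] = 1 − 6×62 / (7×48)
  = 1 − 372/336 = 1 − 1.1071 ≈ -0.107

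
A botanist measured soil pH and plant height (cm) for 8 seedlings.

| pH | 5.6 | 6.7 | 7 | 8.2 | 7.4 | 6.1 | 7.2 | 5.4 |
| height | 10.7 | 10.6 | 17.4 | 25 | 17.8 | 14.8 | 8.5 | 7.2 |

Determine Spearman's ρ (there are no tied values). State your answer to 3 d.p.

0.690

Rank pH: 2, 4, 5, 8, 7, 3, 6, 1
Rank height: 4, 3, 6, 8, 7, 5, 2, 1
d = rank(pH) − rank(height): -2, 1, -1, 0, 0, -2, 4, 0; Σd² = 26
ρ = 1 − 6Σd² / [n(n²−1)] = 1 − 6×26 / (8×63) = 1 − 156/504 ≈ 0.690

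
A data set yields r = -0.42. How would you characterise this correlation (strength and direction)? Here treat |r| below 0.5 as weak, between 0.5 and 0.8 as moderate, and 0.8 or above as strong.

weak negative

r = -0.42 < 0 so the relationship is negative.
|r| = 0.42, which falls in the weak range.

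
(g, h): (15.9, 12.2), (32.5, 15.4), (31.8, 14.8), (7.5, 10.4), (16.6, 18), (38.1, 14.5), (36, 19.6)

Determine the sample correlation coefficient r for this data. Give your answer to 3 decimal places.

0.561

n = 7, Σg = 178.4, Σh = 104.9, Σg² = 5399.72, Σh² = 1631.61, Σgh = 2799.97
nΣgh − ΣgΣh = 19599.79 − 18714.16 = 885.63
nΣg² − (Σg)² = 37798.04 − 31826.56 = 5971.48; nΣh² − (Σh)² = 11421.27 − 11004.01 = 417.26
r = 885.63 / √(5971.48 × 417.26) = 885.63 / 1578.4992 ≈ 0.561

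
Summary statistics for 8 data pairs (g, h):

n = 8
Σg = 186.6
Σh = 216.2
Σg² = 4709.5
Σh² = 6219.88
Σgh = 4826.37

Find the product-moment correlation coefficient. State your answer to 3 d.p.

-0.590

r = (nΣgh − ΣgΣh) / √[(nΣg² − (Σg)²)(nΣh² − (Σh)²)]
Numerator: 8×4826.37 − 186.6×216.2 = -1731.96
Denominator: √[(37676 − 34819.56)(49759.04 − 46742.44)] = √[2856.44 × 3016.6] = 2935.4279
r = -1731.96 / 2935.4279 ≈ -0.590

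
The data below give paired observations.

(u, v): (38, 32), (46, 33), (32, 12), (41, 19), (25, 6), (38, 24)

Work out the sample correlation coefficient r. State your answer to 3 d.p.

n = 6, Σu = 220, Σv = 126, Σu² = 8334, Σv² = 3230, Σuv = 4959
nΣuv − ΣuΣv = 29754 − 27720 = 2034
nΣu² − (Σu)² = 50004 − 48400 = 1604; nΣv² − (Σv)² = 19380 − 15876 = 3504
r = 2034 / √(1604 × 3504) = 2034 / 2370.7417 ≈ 0.858

0.858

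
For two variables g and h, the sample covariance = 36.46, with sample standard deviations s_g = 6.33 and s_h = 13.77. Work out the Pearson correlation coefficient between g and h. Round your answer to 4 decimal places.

r = Cov(g,h) / (s_g · s_h) = 36.46 / (6.33 × 13.77)
  = 36.46 / 87.1641 ≈ 0.4183

0.4183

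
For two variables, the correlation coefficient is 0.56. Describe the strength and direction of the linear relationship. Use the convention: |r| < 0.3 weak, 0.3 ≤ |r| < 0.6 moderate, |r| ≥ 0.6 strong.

r = 0.56 > 0 so the relationship is positive.
|r| = 0.56, which falls in the moderate range.

moderate positive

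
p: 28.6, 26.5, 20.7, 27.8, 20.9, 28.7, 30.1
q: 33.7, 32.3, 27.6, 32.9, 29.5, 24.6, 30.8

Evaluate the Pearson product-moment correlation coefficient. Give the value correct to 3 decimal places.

n = 7, Σp = 183.3, Σq = 211.4, Σp² = 4888.05, Σq² = 6447.2, Σpq = 5555.36
nΣpq − ΣpΣq = 38887.52 − 38749.62 = 137.9
nΣp² − (Σp)² = 34216.35 − 33598.89 = 617.46; nΣq² − (Σq)² = 45130.4 − 44689.96 = 440.44
r = 137.9 / √(617.46 × 440.44) = 137.9 / 521.4922 ≈ 0.264

0.264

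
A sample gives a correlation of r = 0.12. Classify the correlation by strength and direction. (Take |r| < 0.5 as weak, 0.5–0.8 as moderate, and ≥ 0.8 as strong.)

r = 0.12 > 0 so the relationship is positive.
|r| = 0.12, which falls in the weak range.

weak positive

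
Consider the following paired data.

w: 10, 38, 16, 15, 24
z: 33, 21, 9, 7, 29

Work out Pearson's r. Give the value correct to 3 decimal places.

0.066

n = 5, Σw = 103, Σz = 99, Σw² = 2601, Σz² = 2501, Σwz = 2073
nΣwz − ΣwΣz = 10365 − 10197 = 168
nΣw² − (Σw)² = 13005 − 10609 = 2396; nΣz² − (Σz)² = 12505 − 9801 = 2704
r = 168 / √(2396 × 2704) = 168 / 2545.3456 ≈ 0.066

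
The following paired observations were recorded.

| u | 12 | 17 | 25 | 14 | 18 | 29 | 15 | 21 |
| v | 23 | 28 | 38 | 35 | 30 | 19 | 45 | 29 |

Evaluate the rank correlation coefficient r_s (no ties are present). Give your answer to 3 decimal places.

-0.143

Rank u: 1, 4, 7, 2, 5, 8, 3, 6
Rank v: 2, 3, 7, 6, 5, 1, 8, 4
d = rank(u) − rank(v): -1, 1, 0, -4, 0, 7, -5, 2; Σd² = 96
ρ = 1 − 6Σd² / [n(n²−1)] = 1 − 6×96 / (8×63) = 1 − 576/504 ≈ -0.143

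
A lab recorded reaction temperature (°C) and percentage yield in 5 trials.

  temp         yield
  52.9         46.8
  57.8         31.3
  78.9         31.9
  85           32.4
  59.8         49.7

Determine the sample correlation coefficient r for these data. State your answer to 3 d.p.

-0.625

n = 5, Σx = 334.4, Σy = 192.1, Σx² = 23165.5, Σy² = 7707.39, Σxy = 12527.83
nΣxy − ΣxΣy = 62639.15 − 64238.24 = -1599.09
nΣx² − (Σx)² = 115827.5 − 111823.36 = 4004.14; nΣy² − (Σy)² = 38536.95 − 36902.41 = 1634.54
r = -1599.09 / √(4004.14 × 1634.54) = -1599.09 / 2558.3055 ≈ -0.625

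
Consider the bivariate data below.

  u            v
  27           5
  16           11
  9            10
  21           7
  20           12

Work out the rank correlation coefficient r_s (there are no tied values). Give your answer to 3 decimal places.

-0.600

Rank u: 5, 2, 1, 4, 3
Rank v: 1, 4, 3, 2, 5
d = rank(u) − rank(v): 4, -2, -2, 2, -2; Σd² = 32
ρ = 1 − 6Σd² / [n(n²−1)] = 1 − 6×32 / (5×24) = 1 − 192/120 ≈ -0.600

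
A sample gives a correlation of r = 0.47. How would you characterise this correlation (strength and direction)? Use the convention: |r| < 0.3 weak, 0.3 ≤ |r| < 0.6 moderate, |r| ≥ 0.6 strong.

r = 0.47 > 0 so the relationship is positive.
|r| = 0.47, which falls in the moderate range.

moderate positive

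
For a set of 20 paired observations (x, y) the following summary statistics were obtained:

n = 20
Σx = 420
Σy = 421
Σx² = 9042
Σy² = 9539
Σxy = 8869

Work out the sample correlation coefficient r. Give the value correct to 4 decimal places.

r = (nΣxy − ΣxΣy) / √[(nΣx² − (Σx)²)(nΣy² − (Σy)²)]
Numerator: 20×8869 − 420×421 = 560
Denominator: √[(180840 − 176400)(190780 − 177241)] = √[4440 × 13539] = 7753.2677
r = 560 / 7753.2677 ≈ 0.0722

0.0722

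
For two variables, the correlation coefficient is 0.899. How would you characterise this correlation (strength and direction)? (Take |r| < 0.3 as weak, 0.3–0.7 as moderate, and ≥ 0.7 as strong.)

r = 0.899 > 0 so the relationship is positive.
|r| = 0.899, which falls in the strong range.

strong positive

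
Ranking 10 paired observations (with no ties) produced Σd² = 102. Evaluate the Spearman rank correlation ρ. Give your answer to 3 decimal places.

0.382

ρ = 1 − 6Σd² / [n(n²−1)] = 1 − 6×102 / (10×99)
  = 1 − 612/990 = 1 − 0.6182 ≈ 0.382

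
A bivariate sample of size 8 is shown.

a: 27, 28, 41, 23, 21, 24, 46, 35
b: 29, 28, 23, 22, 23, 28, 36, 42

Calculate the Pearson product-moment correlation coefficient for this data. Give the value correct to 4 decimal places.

0.5016

n = 8, Σa = 245, Σb = 231, Σa² = 8081, Σb² = 7011, Σab = 7297
nΣab − ΣaΣb = 58376 − 56595 = 1781
nΣa² − (Σa)² = 64648 − 60025 = 4623; nΣb² − (Σb)² = 56088 − 53361 = 2727
r = 1781 / √(4623 × 2727) = 1781 / 3550.6226 ≈ 0.5016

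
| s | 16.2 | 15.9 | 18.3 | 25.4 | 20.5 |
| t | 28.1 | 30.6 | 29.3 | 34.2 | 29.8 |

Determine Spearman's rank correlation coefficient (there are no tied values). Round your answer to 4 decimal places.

Rank s: 2, 1, 3, 5, 4
Rank t: 1, 4, 2, 5, 3
d = rank(s) − rank(t): 1, -3, 1, 0, 1; Σd² = 12
ρ = 1 − 6Σd² / [n(n²−1)] = 1 − 6×12 / (5×24) = 1 − 72/120 ≈ 0.4000

0.4000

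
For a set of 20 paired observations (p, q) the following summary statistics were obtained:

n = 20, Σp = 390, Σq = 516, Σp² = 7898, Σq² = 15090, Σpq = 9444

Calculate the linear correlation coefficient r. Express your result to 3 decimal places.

r = (nΣpq − ΣpΣq) / √[(nΣp² − (Σp)²)(nΣq² − (Σq)²)]
Numerator: 20×9444 − 390×516 = -12360
Denominator: √[(157960 − 152100)(301800 − 266256)] = √[5860 × 35544] = 14432.1807
r = -12360 / 14432.1807 ≈ -0.856

-0.856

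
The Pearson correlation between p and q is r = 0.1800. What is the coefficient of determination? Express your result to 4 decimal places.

0.0324

r² = (0.1800)² = 0.0324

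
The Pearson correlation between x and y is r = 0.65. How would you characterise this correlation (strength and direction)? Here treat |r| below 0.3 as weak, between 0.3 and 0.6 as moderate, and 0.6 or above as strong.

r = 0.65 > 0 so the relationship is positive.
|r| = 0.65, which falls in the strong range.

strong positive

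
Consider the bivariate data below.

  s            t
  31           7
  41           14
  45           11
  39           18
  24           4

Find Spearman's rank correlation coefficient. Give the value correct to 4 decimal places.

Rank s: 2, 4, 5, 3, 1
Rank t: 2, 4, 3, 5, 1
d = rank(s) − rank(t): 0, 0, 2, -2, 0; Σd² = 8
ρ = 1 − 6Σd² / [n(n²−1)] = 1 − 6×8 / (5×24) = 1 − 48/120 ≈ 0.6000

0.6000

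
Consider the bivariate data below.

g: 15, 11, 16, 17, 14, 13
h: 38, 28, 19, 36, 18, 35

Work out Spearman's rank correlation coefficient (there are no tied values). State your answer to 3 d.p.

0.257

Rank g: 4, 1, 5, 6, 3, 2
Rank h: 6, 3, 2, 5, 1, 4
d = rank(g) − rank(h): -2, -2, 3, 1, 2, -2; Σd² = 26
ρ = 1 − 6Σd² / [n(n²−1)] = 1 − 6×26 / (6×35) = 1 − 156/210 ≈ 0.257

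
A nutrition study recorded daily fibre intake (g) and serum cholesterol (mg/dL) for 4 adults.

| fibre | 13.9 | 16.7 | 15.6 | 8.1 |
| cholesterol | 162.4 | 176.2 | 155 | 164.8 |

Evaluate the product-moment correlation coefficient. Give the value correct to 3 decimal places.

0.149

n = 4, Σx = 54.3, Σy = 658.4, Σx² = 781.07, Σy² = 108604.24, Σxy = 8952.78
nΣxy − ΣxΣy = 35811.12 − 35751.12 = 60
nΣx² − (Σx)² = 3124.28 − 2948.49 = 175.79; nΣy² − (Σy)² = 434416.96 − 433490.56 = 926.4
r = 60 / √(175.79 × 926.4) = 60 / 403.5491 ≈ 0.149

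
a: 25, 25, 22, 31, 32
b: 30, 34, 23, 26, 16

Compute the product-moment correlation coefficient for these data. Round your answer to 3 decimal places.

-0.499

n = 5, Σa = 135, Σb = 129, Σa² = 3719, Σb² = 3517, Σab = 3424
nΣab − ΣaΣb = 17120 − 17415 = -295
nΣa² − (Σa)² = 18595 − 18225 = 370; nΣb² − (Σb)² = 17585 − 16641 = 944
r = -295 / √(370 × 944) = -295 / 590.9992 ≈ -0.499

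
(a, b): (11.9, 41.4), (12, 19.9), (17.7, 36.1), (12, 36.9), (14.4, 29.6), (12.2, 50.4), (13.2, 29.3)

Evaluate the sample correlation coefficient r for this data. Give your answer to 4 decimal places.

-0.0739

n = 7, Σa = 93.4, Σb = 243.6, Σa² = 1273.34, Σb² = 9049.6, Σab = 3241.11
nΣab − ΣaΣb = 22687.77 − 22752.24 = -64.47
nΣa² − (Σa)² = 8913.38 − 8723.56 = 189.82; nΣb² − (Σb)² = 63347.2 − 59340.96 = 4006.24
r = -64.47 / √(189.82 × 4006.24) = -64.47 / 872.0461 ≈ -0.0739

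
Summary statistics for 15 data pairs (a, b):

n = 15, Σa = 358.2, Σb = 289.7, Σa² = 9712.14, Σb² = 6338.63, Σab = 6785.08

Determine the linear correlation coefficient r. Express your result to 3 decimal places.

r = (nΣab − ΣaΣb) / √[(nΣa² − (Σa)²)(nΣb² − (Σb)²)]
Numerator: 15×6785.08 − 358.2×289.7 = -1994.34
Denominator: √[(145682.1 − 128307.24)(95079.45 − 83926.09)] = √[17374.86 × 11153.36] = 13920.7783
r = -1994.34 / 13920.7783 ≈ -0.143

-0.143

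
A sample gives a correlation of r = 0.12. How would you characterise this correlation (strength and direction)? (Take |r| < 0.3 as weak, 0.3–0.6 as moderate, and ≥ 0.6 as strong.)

r = 0.12 > 0 so the relationship is positive.
|r| = 0.12, which falls in the weak range.

weak positive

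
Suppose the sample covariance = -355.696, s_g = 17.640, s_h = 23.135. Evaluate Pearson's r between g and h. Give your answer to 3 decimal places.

-0.872

r = Cov(g,h) / (s_g · s_h) = -355.696 / (17.640 × 23.135)
  = -355.696 / 408.1014 ≈ -0.872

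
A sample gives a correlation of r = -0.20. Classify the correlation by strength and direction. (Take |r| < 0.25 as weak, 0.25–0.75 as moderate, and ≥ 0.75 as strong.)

weak negative

r = -0.20 < 0 so the relationship is negative.
|r| = 0.20, which falls in the weak range.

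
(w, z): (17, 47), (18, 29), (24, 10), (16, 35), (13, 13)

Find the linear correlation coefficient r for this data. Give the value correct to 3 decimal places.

n = 5, Σw = 88, Σz = 134, Σw² = 1614, Σz² = 4544, Σwz = 2290
nΣwz − ΣwΣz = 11450 − 11792 = -342
nΣw² − (Σw)² = 8070 − 7744 = 326; nΣz² − (Σz)² = 22720 − 17956 = 4764
r = -342 / √(326 × 4764) = -342 / 1246.2199 ≈ -0.274

-0.274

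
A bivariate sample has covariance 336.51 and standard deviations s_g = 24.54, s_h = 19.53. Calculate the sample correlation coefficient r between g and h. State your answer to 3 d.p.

r = Cov(g,h) / (s_g · s_h) = 336.51 / (24.54 × 19.53)
  = 336.51 / 479.2662 ≈ 0.702

0.702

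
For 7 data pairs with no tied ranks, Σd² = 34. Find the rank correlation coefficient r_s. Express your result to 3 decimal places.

ρ = 1 − 6Σd² / [n(n²−1)] = 1 − 6×34 / (7×48)
  = 1 − 204/336 = 1 − 0.6071 ≈ 0.393

0.393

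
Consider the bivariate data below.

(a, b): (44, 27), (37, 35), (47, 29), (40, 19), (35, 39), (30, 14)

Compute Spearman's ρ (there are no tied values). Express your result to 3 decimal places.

0.086

Rank a: 5, 3, 6, 4, 2, 1
Rank b: 3, 5, 4, 2, 6, 1
d = rank(a) − rank(b): 2, -2, 2, 2, -4, 0; Σd² = 32
ρ = 1 − 6Σd² / [n(n²−1)] = 1 − 6×32 / (6×35) = 1 − 192/210 ≈ 0.086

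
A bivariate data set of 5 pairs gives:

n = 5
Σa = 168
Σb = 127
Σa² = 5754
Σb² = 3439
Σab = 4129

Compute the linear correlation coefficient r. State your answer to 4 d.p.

r = (nΣab − ΣaΣb) / √[(nΣa² − (Σa)²)(nΣb² − (Σb)²)]
Numerator: 5×4129 − 168×127 = -691
Denominator: √[(28770 − 28224)(17195 − 16129)] = √[546 × 1066] = 762.9128
r = -691 / 762.9128 ≈ -0.9057

-0.9057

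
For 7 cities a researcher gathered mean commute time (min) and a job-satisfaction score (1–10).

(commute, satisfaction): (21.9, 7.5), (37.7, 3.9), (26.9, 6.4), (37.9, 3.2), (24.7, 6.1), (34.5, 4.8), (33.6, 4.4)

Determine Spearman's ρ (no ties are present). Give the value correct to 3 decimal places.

Rank commute: 1, 6, 3, 7, 2, 5, 4
Rank satisfaction: 7, 2, 6, 1, 5, 4, 3
d = rank(commute) − rank(satisfaction): -6, 4, -3, 6, -3, 1, 1; Σd² = 108
ρ = 1 − 6Σd² / [n(n²−1)] = 1 − 6×108 / (7×48) = 1 − 648/336 ≈ -0.929

-0.929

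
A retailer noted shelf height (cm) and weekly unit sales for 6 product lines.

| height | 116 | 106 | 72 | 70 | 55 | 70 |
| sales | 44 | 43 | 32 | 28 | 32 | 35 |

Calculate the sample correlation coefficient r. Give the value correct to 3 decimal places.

0.900

n = 6, Σx = 489, Σy = 214, Σx² = 42701, Σy² = 7842, Σxy = 18136
nΣxy − ΣxΣy = 108816 − 104646 = 4170
nΣx² − (Σx)² = 256206 − 239121 = 17085; nΣy² − (Σy)² = 47052 − 45796 = 1256
r = 4170 / √(17085 × 1256) = 4170 / 4632.3601 ≈ 0.900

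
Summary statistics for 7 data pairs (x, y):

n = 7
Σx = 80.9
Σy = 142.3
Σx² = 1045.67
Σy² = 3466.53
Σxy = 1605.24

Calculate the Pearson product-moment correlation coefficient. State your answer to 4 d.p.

-0.1561

r = (nΣxy − ΣxΣy) / √[(nΣx² − (Σx)²)(nΣy² − (Σy)²)]
Numerator: 7×1605.24 − 80.9×142.3 = -275.39
Denominator: √[(7319.69 − 6544.81)(24265.71 − 20249.29)] = √[774.88 × 4016.42] = 1764.1552
r = -275.39 / 1764.1552 ≈ -0.1561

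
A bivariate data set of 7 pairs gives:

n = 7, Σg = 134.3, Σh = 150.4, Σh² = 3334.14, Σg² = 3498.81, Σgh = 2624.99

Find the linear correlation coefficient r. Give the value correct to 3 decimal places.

-0.847

r = (nΣgh − ΣgΣh) / √[(nΣg² − (Σg)²)(nΣh² − (Σh)²)]
Numerator: 7×2624.99 − 134.3×150.4 = -1823.79
Denominator: √[(24491.67 − 18036.49)(23338.98 − 22620.16)] = √[6455.18 × 718.82] = 2154.0920
r = -1823.79 / 2154.0920 ≈ -0.847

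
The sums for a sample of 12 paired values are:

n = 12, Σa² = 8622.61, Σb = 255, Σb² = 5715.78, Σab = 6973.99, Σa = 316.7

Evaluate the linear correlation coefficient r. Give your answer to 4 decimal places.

0.8711

r = (nΣab − ΣaΣb) / √[(nΣa² − (Σa)²)(nΣb² − (Σb)²)]
Numerator: 12×6973.99 − 316.7×255 = 2929.38
Denominator: √[(103471.32 − 100298.89)(68589.36 − 65025)] = √[3172.43 × 3564.36] = 3362.6898
r = 2929.38 / 3362.6898 ≈ 0.8711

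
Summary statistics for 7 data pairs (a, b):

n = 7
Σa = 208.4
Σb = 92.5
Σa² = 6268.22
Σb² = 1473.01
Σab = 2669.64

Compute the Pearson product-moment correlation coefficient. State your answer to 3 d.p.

-0.666

r = (nΣab − ΣaΣb) / √[(nΣa² − (Σa)²)(nΣb² − (Σb)²)]
Numerator: 7×2669.64 − 208.4×92.5 = -589.52
Denominator: √[(43877.54 − 43430.56)(10311.07 − 8556.25)] = √[446.98 × 1754.82] = 885.6463
r = -589.52 / 885.6463 ≈ -0.666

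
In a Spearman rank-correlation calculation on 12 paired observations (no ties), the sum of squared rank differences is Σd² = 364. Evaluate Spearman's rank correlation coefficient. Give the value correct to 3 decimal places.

-0.273

ρ = 1 − 6Σd² / [n(n²−1)] = 1 − 6×364 / (12×143)
  = 1 − 2184/1716 = 1 − 1.2727 ≈ -0.273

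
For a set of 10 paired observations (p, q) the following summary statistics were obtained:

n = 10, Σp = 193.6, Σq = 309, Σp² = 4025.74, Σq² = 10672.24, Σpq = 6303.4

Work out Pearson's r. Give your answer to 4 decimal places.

r = (nΣpq − ΣpΣq) / √[(nΣp² − (Σp)²)(nΣq² − (Σq)²)]
Numerator: 10×6303.4 − 193.6×309 = 3211.6
Denominator: √[(40257.4 − 37480.96)(106722.4 − 95481)] = √[2776.44 × 11241.4] = 5586.6871
r = 3211.6 / 5586.6871 ≈ 0.5749

0.5749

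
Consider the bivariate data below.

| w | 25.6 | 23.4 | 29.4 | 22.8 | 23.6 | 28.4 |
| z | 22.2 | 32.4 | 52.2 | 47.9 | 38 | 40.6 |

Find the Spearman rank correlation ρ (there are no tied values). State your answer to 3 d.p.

0.257

Rank w: 4, 2, 6, 1, 3, 5
Rank z: 1, 2, 6, 5, 3, 4
d = rank(w) − rank(z): 3, 0, 0, -4, 0, 1; Σd² = 26
ρ = 1 − 6Σd² / [n(n²−1)] = 1 − 6×26 / (6×35) = 1 − 156/210 ≈ 0.257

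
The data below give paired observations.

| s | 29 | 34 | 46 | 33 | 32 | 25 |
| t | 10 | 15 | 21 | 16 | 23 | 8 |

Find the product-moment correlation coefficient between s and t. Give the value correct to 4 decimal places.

n = 6, Σs = 199, Σt = 93, Σs² = 6851, Σt² = 1615, Σst = 3230
nΣst − ΣsΣt = 19380 − 18507 = 873
nΣs² − (Σs)² = 41106 − 39601 = 1505; nΣt² − (Σt)² = 9690 − 8649 = 1041
r = 873 / √(1505 × 1041) = 873 / 1251.6809 ≈ 0.6975

0.6975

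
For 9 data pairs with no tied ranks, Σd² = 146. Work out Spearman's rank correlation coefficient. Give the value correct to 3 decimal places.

ρ = 1 − 6Σd² / [n(n²−1)] = 1 − 6×146 / (9×80)
  = 1 − 876/720 = 1 − 1.2167 ≈ -0.217

-0.217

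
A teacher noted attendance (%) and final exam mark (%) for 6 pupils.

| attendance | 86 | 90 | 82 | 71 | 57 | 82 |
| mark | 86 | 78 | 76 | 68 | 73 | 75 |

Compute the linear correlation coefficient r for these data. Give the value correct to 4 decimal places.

n = 6, Σx = 468, Σy = 456, Σx² = 37234, Σy² = 34834, Σxy = 35787
nΣxy − ΣxΣy = 214722 − 213408 = 1314
nΣx² − (Σx)² = 223404 − 219024 = 4380; nΣy² − (Σy)² = 209004 − 207936 = 1068
r = 1314 / √(4380 × 1068) = 1314 / 2162.8315 ≈ 0.6075

0.6075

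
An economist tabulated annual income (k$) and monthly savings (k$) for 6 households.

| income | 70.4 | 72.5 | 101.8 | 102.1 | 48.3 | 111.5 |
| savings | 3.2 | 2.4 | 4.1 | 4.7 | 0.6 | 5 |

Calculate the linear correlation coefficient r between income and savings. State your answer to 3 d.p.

n = 6, Σx = 506.6, Σy = 20, Σx² = 45765.2, Σy² = 80.26, Σxy = 1883.01
nΣxy − ΣxΣy = 11298.06 − 10132 = 1166.06
nΣx² − (Σx)² = 274591.2 − 256643.56 = 17947.64; nΣy² − (Σy)² = 481.56 − 400 = 81.56
r = 1166.06 / √(17947.64 × 81.56) = 1166.06 / 1209.8800 ≈ 0.964

0.964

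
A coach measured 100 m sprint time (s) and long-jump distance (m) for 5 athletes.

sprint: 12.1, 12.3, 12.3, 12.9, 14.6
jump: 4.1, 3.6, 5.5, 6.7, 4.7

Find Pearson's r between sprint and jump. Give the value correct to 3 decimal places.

n = 5, Σx = 64.2, Σy = 24.6, Σx² = 828.56, Σy² = 127, Σxy = 316.59
nΣxy − ΣxΣy = 1582.95 − 1579.32 = 3.63
nΣx² − (Σx)² = 4142.8 − 4121.64 = 21.16; nΣy² − (Σy)² = 635 − 605.16 = 29.84
r = 3.63 / √(21.16 × 29.84) = 3.63 / 25.1280 ≈ 0.144

0.144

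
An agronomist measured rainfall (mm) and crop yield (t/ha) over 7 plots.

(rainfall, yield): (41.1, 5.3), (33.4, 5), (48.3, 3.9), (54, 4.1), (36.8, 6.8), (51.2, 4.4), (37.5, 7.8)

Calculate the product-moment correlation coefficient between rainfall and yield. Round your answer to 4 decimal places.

n = 7, Σx = 302.3, Σy = 37.3, Σx² = 13435.59, Σy² = 211.55, Σxy = 1562.62
nΣxy − ΣxΣy = 10938.34 − 11275.79 = -337.45
nΣx² − (Σx)² = 94049.13 − 91385.29 = 2663.84; nΣy² − (Σy)² = 1480.85 − 1391.29 = 89.56
r = -337.45 / √(2663.84 × 89.56) = -337.45 / 488.4399 ≈ -0.6909

-0.6909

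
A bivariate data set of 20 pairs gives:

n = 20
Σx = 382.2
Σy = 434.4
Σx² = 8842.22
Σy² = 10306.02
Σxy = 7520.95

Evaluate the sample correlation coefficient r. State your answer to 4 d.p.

-0.6743

r = (nΣxy − ΣxΣy) / √[(nΣx² − (Σx)²)(nΣy² − (Σy)²)]
Numerator: 20×7520.95 − 382.2×434.4 = -15608.68
Denominator: √[(176844.4 − 146076.84)(206120.4 − 188703.36)] = √[30767.56 × 17417.04] = 23149.0782
r = -15608.68 / 23149.0782 ≈ -0.6743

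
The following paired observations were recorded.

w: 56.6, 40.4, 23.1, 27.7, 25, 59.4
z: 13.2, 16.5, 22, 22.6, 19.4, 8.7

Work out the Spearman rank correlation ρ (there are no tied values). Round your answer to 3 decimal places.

Rank w: 5, 4, 1, 3, 2, 6
Rank z: 2, 3, 5, 6, 4, 1
d = rank(w) − rank(z): 3, 1, -4, -3, -2, 5; Σd² = 64
ρ = 1 − 6Σd² / [n(n²−1)] = 1 − 6×64 / (6×35) = 1 − 384/210 ≈ -0.829

-0.829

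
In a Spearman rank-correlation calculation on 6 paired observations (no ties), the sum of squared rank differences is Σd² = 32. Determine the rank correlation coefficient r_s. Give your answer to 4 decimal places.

0.0857

ρ = 1 − 6Σd² / [n(n²−1)] = 1 − 6×32 / (6×35)
  = 1 − 192/210 = 1 − 0.91429 ≈ 0.0857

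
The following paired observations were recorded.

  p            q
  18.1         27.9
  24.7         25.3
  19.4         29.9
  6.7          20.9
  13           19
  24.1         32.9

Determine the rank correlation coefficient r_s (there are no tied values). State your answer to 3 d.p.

0.600

Rank p: 3, 6, 4, 1, 2, 5
Rank q: 4, 3, 5, 2, 1, 6
d = rank(p) − rank(q): -1, 3, -1, -1, 1, -1; Σd² = 14
ρ = 1 − 6Σd² / [n(n²−1)] = 1 − 6×14 / (6×35) = 1 − 84/210 ≈ 0.600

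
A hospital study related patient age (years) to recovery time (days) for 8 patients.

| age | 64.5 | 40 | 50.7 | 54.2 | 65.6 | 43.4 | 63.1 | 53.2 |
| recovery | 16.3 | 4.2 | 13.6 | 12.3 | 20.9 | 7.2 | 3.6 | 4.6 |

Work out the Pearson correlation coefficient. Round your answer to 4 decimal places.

n = 8, Σx = 434.7, Σy = 82.7, Σx² = 24267.15, Σy² = 1142.35, Σxy = 4730.93
nΣxy − ΣxΣy = 37847.44 − 35949.69 = 1897.75
nΣx² − (Σx)² = 194137.2 − 188964.09 = 5173.11; nΣy² − (Σy)² = 9138.8 − 6839.29 = 2299.51
r = 1897.75 / √(5173.11 × 2299.51) = 1897.75 / 3449.0025 ≈ 0.5502

0.5502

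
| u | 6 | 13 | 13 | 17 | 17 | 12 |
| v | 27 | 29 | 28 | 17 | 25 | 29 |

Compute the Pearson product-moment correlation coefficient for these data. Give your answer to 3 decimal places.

n = 6, Σu = 78, Σv = 155, Σu² = 1096, Σv² = 4109, Σuv = 1965
nΣuv − ΣuΣv = 11790 − 12090 = -300
nΣu² − (Σu)² = 6576 − 6084 = 492; nΣv² − (Σv)² = 24654 − 24025 = 629
r = -300 / √(492 × 629) = -300 / 556.2985 ≈ -0.539

-0.539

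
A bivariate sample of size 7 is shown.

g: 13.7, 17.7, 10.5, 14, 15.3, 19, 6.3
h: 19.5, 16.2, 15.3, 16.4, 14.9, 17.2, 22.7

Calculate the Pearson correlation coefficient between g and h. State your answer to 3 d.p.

-0.598

n = 7, Σg = 96.5, Σh = 122.2, Σg² = 1442.01, Σh² = 2178.88, Σgh = 1641.92
nΣgh − ΣgΣh = 11493.44 − 11792.3 = -298.86
nΣg² − (Σg)² = 10094.07 − 9312.25 = 781.82; nΣh² − (Σh)² = 15252.16 − 14932.84 = 319.32
r = -298.86 / √(781.82 × 319.32) = -298.86 / 499.6506 ≈ -0.598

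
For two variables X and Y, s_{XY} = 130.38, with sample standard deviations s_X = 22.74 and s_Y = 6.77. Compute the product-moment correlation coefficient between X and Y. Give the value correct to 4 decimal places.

r = Cov(X,Y) / (s_X · s_Y) = 130.38 / (22.74 × 6.77)
  = 130.38 / 153.9498 ≈ 0.8469

0.8469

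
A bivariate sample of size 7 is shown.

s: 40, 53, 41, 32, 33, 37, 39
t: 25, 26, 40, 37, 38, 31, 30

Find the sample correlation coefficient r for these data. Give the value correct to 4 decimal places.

n = 7, Σs = 275, Σt = 227, Σs² = 11093, Σt² = 7575, Σst = 8773
nΣst − ΣsΣt = 61411 − 62425 = -1014
nΣs² − (Σs)² = 77651 − 75625 = 2026; nΣt² − (Σt)² = 53025 − 51529 = 1496
r = -1014 / √(2026 × 1496) = -1014 / 1740.9469 ≈ -0.5824

-0.5824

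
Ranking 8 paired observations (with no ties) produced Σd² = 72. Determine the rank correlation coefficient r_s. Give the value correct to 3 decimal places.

0.143

ρ = 1 − 6Σd² / [n(n²−1)] = 1 − 6×72 / (8×63)
  = 1 − 432/504 = 1 − 0.8571 ≈ 0.143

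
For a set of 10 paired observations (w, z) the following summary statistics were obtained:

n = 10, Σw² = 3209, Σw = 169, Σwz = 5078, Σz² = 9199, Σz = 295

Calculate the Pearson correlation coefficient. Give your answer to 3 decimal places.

0.221

r = (nΣwz − ΣwΣz) / √[(nΣw² − (Σw)²)(nΣz² − (Σz)²)]
Numerator: 10×5078 − 169×295 = 925
Denominator: √[(32090 − 28561)(91990 − 87025)] = √[3529 × 4965] = 4185.8673
r = 925 / 4185.8673 ≈ 0.221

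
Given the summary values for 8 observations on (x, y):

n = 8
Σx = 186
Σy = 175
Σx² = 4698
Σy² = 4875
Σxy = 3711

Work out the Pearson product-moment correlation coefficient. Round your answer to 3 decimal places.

r = (nΣxy − ΣxΣy) / √[(nΣx² − (Σx)²)(nΣy² − (Σy)²)]
Numerator: 8×3711 − 186×175 = -2862
Denominator: √[(37584 − 34596)(39000 − 30625)] = √[2988 × 8375] = 5002.4494
r = -2862 / 5002.4494 ≈ -0.572

-0.572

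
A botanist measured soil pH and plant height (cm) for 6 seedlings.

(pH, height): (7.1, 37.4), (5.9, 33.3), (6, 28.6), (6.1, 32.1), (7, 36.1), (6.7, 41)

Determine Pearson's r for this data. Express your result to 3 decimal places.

n = 6, Σx = 38.8, Σy = 208.5, Σx² = 252.32, Σy² = 7340.23, Σxy = 1356.82
nΣxy − ΣxΣy = 8140.92 − 8089.8 = 51.12
nΣx² − (Σx)² = 1513.92 − 1505.44 = 8.48; nΣy² − (Σy)² = 44041.38 − 43472.25 = 569.13
r = 51.12 / √(8.48 × 569.13) = 51.12 / 69.4710 ≈ 0.736

0.736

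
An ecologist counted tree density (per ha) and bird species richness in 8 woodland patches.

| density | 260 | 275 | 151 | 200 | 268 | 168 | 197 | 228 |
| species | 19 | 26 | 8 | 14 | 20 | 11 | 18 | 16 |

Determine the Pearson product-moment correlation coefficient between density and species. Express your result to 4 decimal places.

n = 8, Σx = 1747, Σy = 132, Σx² = 396867, Σy² = 2398, Σxy = 30500
nΣxy − ΣxΣy = 244000 − 230604 = 13396
nΣx² − (Σx)² = 3174936 − 3052009 = 122927; nΣy² − (Σy)² = 19184 − 17424 = 1760
r = 13396 / √(122927 × 1760) = 13396 / 14708.8925 ≈ 0.9107

0.9107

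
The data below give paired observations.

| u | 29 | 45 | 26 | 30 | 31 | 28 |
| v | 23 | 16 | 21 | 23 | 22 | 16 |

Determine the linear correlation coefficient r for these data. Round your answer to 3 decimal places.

-0.517

n = 6, Σu = 189, Σv = 121, Σu² = 6187, Σv² = 2495, Σuv = 3753
nΣuv − ΣuΣv = 22518 − 22869 = -351
nΣu² − (Σu)² = 37122 − 35721 = 1401; nΣv² − (Σv)² = 14970 − 14641 = 329
r = -351 / √(1401 × 329) = -351 / 678.9175 ≈ -0.517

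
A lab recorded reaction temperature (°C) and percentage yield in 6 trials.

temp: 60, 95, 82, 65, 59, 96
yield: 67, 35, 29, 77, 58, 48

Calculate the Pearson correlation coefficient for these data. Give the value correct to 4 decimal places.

-0.7304

n = 6, Σx = 457, Σy = 314, Σx² = 36271, Σy² = 18152, Σxy = 22758
nΣxy − ΣxΣy = 136548 − 143498 = -6950
nΣx² − (Σx)² = 217626 − 208849 = 8777; nΣy² − (Σy)² = 108912 − 98596 = 10316
r = -6950 / √(8777 × 10316) = -6950 / 9515.4365 ≈ -0.7304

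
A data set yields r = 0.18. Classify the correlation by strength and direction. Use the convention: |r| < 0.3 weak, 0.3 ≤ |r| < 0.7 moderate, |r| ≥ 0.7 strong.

weak positive

r = 0.18 > 0 so the relationship is positive.
|r| = 0.18, which falls in the weak range.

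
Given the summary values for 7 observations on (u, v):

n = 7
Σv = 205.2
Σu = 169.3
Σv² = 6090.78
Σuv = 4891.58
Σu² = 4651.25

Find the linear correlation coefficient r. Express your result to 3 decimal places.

r = (nΣuv − ΣuΣv) / √[(nΣu² − (Σu)²)(nΣv² − (Σv)²)]
Numerator: 7×4891.58 − 169.3×205.2 = -499.3
Denominator: √[(32558.75 − 28662.49)(42635.46 − 42107.04)] = √[3896.26 × 528.42] = 1434.8734
r = -499.3 / 1434.8734 ≈ -0.348

-0.348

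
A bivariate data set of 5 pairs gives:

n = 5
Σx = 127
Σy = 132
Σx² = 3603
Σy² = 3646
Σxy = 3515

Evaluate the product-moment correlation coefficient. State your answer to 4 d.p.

0.6578

r = (nΣxy − ΣxΣy) / √[(nΣx² − (Σx)²)(nΣy² − (Σy)²)]
Numerator: 5×3515 − 127×132 = 811
Denominator: √[(18015 − 16129)(18230 − 17424)] = √[1886 × 806] = 1232.9298
r = 811 / 1232.9298 ≈ 0.6578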